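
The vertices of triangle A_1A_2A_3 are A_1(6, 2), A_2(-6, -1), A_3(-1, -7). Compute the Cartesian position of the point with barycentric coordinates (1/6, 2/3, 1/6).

(-19/6, -3/2)

P = (1/6)·A_1 + (2/3)·A_2 + (1/6)·A_3.
x-coordinate: (1/6)·6 + (2/3)·(-6) + (1/6)·(-1) = -19/6.
y-coordinate: (1/6)·2 + (2/3)·(-1) + (1/6)·(-7) = -3/2.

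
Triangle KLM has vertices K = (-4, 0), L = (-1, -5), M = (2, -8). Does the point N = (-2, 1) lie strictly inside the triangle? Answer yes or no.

Barycentric coordinates of N: (5/2, -11/3, 13/6).
The three coordinates are positive, negative, positive; a point is interior exactly when all three are positive.

no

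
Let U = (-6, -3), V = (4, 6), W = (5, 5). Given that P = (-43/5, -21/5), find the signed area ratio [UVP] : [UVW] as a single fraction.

-3/5

[UVW] = ½·((-6)·(6−5) + 4·(5−(-3)) + 5·(-3−6)) = ½·(-6 + 32 − 45) = -19/2.
[UVP] = ½·((-6)·(6−(-21/5)) + 4·(-21/5−(-3)) + (-43/5)·(-3−6)) = ½·(-306/5 − 24/5 + 387/5) = 57/10, so the ratio is (57/10)/(-19/2) = -3/5.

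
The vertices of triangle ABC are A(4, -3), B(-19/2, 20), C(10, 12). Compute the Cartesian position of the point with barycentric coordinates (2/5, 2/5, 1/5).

(-1/5, 46/5)

P = (2/5)·A + (2/5)·B + (1/5)·C.
x-coordinate: (2/5)·4 + (2/5)·(-19/2) + (1/5)·10 = -1/5.
y-coordinate: (2/5)·(-3) + (2/5)·20 + (1/5)·12 = 46/5.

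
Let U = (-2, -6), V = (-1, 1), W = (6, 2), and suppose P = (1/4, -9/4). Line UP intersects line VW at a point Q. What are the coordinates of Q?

Barycentric coordinates of P with respect to UVW: (1/2, 1/4, 1/4).
On side VW the U-coordinate is zero; dropping P's U-weight 1/2 and renormalizing the remaining 1/4 : 1/4 gives weights 1/2, 1/2 on V, W.
Q = (1/2)·(-1, 1) + (1/2)·(6, 2) = (5/2, 3/2).

(5/2, 3/2)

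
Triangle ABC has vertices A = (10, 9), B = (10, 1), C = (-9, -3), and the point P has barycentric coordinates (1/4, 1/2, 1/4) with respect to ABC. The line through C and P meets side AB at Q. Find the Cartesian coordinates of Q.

Line CP meets AB where the C-coordinate vanishes; zeroing P's C-weight and renormalizing leaves A, B-weights 1/4 : 1/2 → (1/3, 2/3).
So Q = (1/3)·A + (2/3)·B = (10, 11/3).

(10, 11/3)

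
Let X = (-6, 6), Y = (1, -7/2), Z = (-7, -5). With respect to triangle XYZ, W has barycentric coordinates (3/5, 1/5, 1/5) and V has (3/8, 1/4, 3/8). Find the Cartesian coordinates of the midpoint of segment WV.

(-377/80, 7/10)

Barycentric coordinates of the midpoint are the average: (39/80, 9/40, 23/80).
Converting: (39/80)·X + (9/40)·Y + (23/80)·Z = (-377/80, 7/10).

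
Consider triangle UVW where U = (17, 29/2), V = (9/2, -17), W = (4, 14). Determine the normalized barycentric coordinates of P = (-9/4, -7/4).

Signed area of the reference triangle: [UVW] = ½·(17·(-17−14) + (9/2)·(14−(29/2)) + 4·(29/2−(-17))) = ½·(-527 − 9/4 + 126) = -1613/8.
[PVW] = ½·((-9/4)·(-17−14) + (9/2)·(14−(-7/4)) + 4·(-7/4−(-17))) = ½·(279/4 + 567/8 + 61) = 1613/16, so the U-coordinate is (1613/16)/(-1613/8) = -1/2.
[UPW] = ½·(17·(-7/4−14) + (-9/4)·(14−(29/2)) + 4·(29/2−(-7/4))) = ½·(-1071/4 + 9/8 + 65) = -1613/16, so the V-coordinate is 1/2.
[UVP] = ½·(17·(-17−(-7/4)) + (9/2)·(-7/4−(29/2)) + (-9/4)·(29/2−(-17))) = ½·(-1037/4 − 585/8 − 567/8) = -1613/8, so the W-coordinate is 1.
Check: -1/2 + 1/2 + 1 = 1.

(-1/2, 1/2, 1)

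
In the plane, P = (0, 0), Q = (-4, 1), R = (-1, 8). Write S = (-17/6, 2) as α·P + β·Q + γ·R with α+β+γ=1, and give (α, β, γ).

(1/6, 2/3, 1/6)

Signed area of the reference triangle: [PQR] = ½·(0·(1−8) + (-4)·(8−0) + (-1)·(0−1)) = ½·(0 − 32 + 1) = -31/2.
[SQR] = ½·((-17/6)·(1−8) + (-4)·(8−2) + (-1)·(2−1)) = ½·(119/6 − 24 − 1) = -31/12, so the P-coordinate is (-31/12)/(-31/2) = 1/6.
[PSR] = ½·(0·(2−8) + (-17/6)·(8−0) + (-1)·(0−2)) = ½·(0 − 68/3 + 2) = -31/3, so the Q-coordinate is 2/3.
[PQS] = ½·(0·(1−2) + (-4)·(2−0) + (-17/6)·(0−1)) = ½·(0 − 8 + 17/6) = -31/12, so the R-coordinate is 1/6.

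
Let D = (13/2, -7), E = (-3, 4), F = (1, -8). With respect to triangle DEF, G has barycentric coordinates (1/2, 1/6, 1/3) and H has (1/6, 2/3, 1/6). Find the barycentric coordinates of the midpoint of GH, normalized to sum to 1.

Since both coordinate triples sum to 1, the midpoint's barycentrics are the componentwise average.
(1/2+1/6)/2 = 1/3; similarly 5/12 and 1/4.

(1/3, 5/12, 1/4)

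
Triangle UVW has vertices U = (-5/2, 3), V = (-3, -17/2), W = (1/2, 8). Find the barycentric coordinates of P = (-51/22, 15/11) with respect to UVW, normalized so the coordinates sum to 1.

Signed area of the reference triangle: [UVW] = ½·((-5/2)·(-17/2−8) + (-3)·(8−3) + (1/2)·(3−(-17/2))) = ½·(165/4 − 15 + 23/4) = 16.
[PVW] = ½·((-51/22)·(-17/2−8) + (-3)·(8−(15/11)) + (1/2)·(15/11−(-17/2))) = ½·(153/4 − 219/11 + 217/44) = 128/11, so the U-coordinate is (128/11)/16 = 8/11.
[UPW] = ½·((-5/2)·(15/11−8) + (-51/22)·(8−3) + (1/2)·(3−(15/11))) = ½·(365/22 − 255/22 + 9/11) = 32/11, so the V-coordinate is 2/11.
[UVP] = ½·((-5/2)·(-17/2−(15/11)) + (-3)·(15/11−3) + (-51/22)·(3−(-17/2))) = ½·(1085/44 + 54/11 − 1173/44) = 16/11, so the W-coordinate is 1/11.

(8/11, 2/11, 1/11)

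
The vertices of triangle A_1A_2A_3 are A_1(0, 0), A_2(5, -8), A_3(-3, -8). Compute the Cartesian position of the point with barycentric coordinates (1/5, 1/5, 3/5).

(-4/5, -32/5)

P = (1/5)·A_1 + (1/5)·A_2 + (3/5)·A_3.
x-coordinate: (1/5)·0 + (1/5)·5 + (3/5)·(-3) = -4/5.
y-coordinate: (1/5)·0 + (1/5)·(-8) + (3/5)·(-8) = -32/5.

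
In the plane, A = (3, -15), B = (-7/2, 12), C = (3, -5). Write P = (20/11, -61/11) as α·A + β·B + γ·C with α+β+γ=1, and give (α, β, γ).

(4/11, 2/11, 5/11)

Signed area of the reference triangle: [ABC] = ½·(3·(12−(-5)) + (-7/2)·(-5−(-15)) + 3·(-15−12)) = ½·(51 − 35 − 81) = -65/2.
[PBC] = ½·((20/11)·(12−(-5)) + (-7/2)·(-5−(-61/11)) + 3·(-61/11−12)) = ½·(340/11 − 21/11 − 579/11) = -130/11, so the A-coordinate is (-130/11)/(-65/2) = 4/11.
[APC] = ½·(3·(-61/11−(-5)) + (20/11)·(-5−(-15)) + 3·(-15−(-61/11))) = ½·(-18/11 + 200/11 − 312/11) = -65/11, so the B-coordinate is 2/11.
[ABP] = ½·(3·(12−(-61/11)) + (-7/2)·(-61/11−(-15)) + (20/11)·(-15−12)) = ½·(579/11 − 364/11 − 540/11) = -325/22, so the C-coordinate is 5/11.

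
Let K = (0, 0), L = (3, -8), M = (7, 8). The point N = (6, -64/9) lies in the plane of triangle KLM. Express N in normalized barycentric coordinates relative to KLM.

Signed area of the reference triangle: [KLM] = ½·(0·(-8−8) + 3·(8−0) + 7·(0−(-8))) = ½·(0 + 24 + 56) = 40.
[NLM] = ½·(6·(-8−8) + 3·(8−(-64/9)) + 7·(-64/9−(-8))) = ½·(-96 + 136/3 + 56/9) = -200/9, so the K-coordinate is (-200/9)/40 = -5/9.
[KNM] = ½·(0·(-64/9−8) + 6·(8−0) + 7·(0−(-64/9))) = ½·(0 + 48 + 448/9) = 440/9, so the L-coordinate is 11/9.
[KLN] = ½·(0·(-8−(-64/9)) + 3·(-64/9−0) + 6·(0−(-8))) = ½·(0 − 64/3 + 48) = 40/3, so the M-coordinate is 1/3.
Check: -5/9 + 11/9 + 1/3 = 1.

(-5/9, 11/9, 1/3)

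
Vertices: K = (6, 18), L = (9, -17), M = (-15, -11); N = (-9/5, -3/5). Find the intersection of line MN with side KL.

Barycentric coordinates of N with respect to KLM: (2/5, 1/5, 2/5).
On side KL the M-coordinate is zero; dropping N's M-weight 2/5 and renormalizing the remaining 2/5 : 1/5 gives weights 2/3, 1/3 on K, L.
J = (2/3)·(6, 18) + (1/3)·(9, -17) = (7, 19/3).

(7, 19/3)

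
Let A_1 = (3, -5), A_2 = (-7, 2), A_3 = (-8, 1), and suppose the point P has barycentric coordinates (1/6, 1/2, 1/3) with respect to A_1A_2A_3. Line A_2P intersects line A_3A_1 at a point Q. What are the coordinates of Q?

(-13/3, -1)

Line A_2P meets A_3A_1 where the A_2-coordinate vanishes; zeroing P's A_2-weight and renormalizing leaves A_3, A_1-weights 1/3 : 1/6 → (2/3, 1/3).
So Q = (2/3)·A_3 + (1/3)·A_1 = (-13/3, -1).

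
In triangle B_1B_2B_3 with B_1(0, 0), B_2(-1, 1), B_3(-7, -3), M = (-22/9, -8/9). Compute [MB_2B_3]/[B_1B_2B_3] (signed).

5/9

[B_1B_2B_3] = ½·(0·(1−(-3)) + (-1)·(-3−0) + (-7)·(0−1)) = ½·(0 + 3 + 7) = 5.
[MB_2B_3] = ½·((-22/9)·(1−(-3)) + (-1)·(-3−(-8/9)) + (-7)·(-8/9−1)) = ½·(-88/9 + 19/9 + 119/9) = 25/9, so the ratio is (25/9)/5 = 5/9.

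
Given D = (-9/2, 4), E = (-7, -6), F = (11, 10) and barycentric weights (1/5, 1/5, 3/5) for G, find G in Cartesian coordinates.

G = (1/5)·D + (1/5)·E + (3/5)·F.
x-coordinate: (1/5)·(-9/2) + (1/5)·(-7) + (3/5)·11 = 43/10.
y-coordinate: (1/5)·4 + (1/5)·(-6) + (3/5)·10 = 28/5.

(43/10, 28/5)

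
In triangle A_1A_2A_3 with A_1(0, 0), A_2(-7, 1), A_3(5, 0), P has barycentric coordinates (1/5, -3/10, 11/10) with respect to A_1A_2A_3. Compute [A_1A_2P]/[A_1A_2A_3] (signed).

11/10

The signed ratio [A_1A_2P]/[A_1A_2A_3] equals the barycentric coordinate of P at vertex A_3, which is 11/10.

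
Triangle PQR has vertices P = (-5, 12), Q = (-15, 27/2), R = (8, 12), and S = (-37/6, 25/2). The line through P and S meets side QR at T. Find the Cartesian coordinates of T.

(-22/3, 13)

Barycentric coordinates of S with respect to PQR: (1/2, 1/3, 1/6).
On side QR the P-coordinate is zero; dropping S's P-weight 1/2 and renormalizing the remaining 1/3 : 1/6 gives weights 2/3, 1/3 on Q, R.
T = (2/3)·(-15, 27/2) + (1/3)·(8, 12) = (-22/3, 13).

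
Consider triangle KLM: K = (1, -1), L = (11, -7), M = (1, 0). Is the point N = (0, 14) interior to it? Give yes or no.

no

Barycentric coordinates of N: (-133/10, -1/10, 72/5).
The three coordinates are negative, negative, positive; a point is interior exactly when all three are positive.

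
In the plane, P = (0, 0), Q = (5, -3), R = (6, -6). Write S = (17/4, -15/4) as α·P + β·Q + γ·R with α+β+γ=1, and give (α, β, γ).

Signed area of the reference triangle: [PQR] = ½·(0·(-3−(-6)) + 5·(-6−0) + 6·(0−(-3))) = ½·(0 − 30 + 18) = -6.
[SQR] = ½·((17/4)·(-3−(-6)) + 5·(-6−(-15/4)) + 6·(-15/4−(-3))) = ½·(51/4 − 45/4 − 9/2) = -3/2, so the P-coordinate is (-3/2)/(-6) = 1/4.
[PSR] = ½·(0·(-15/4−(-6)) + (17/4)·(-6−0) + 6·(0−(-15/4))) = ½·(0 − 51/2 + 45/2) = -3/2, so the Q-coordinate is 1/4.
[PQS] = ½·(0·(-3−(-15/4)) + 5·(-15/4−0) + (17/4)·(0−(-3))) = ½·(0 − 75/4 + 51/4) = -3, so the R-coordinate is 1/2.

(1/4, 1/4, 1/2)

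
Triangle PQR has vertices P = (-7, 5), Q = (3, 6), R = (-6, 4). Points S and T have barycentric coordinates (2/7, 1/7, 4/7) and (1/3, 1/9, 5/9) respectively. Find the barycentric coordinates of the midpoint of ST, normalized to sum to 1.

(13/42, 8/63, 71/126)

Since both coordinate triples sum to 1, the midpoint's barycentrics are the componentwise average.
(2/7+1/3)/2 = 13/42; similarly 8/63 and 71/126.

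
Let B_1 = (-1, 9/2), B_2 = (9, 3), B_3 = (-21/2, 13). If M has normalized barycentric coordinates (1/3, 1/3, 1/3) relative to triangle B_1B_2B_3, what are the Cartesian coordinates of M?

(-5/6, 41/6)

M = (1/3)·B_1 + (1/3)·B_2 + (1/3)·B_3.
x-coordinate: (1/3)·(-1) + (1/3)·9 + (1/3)·(-21/2) = -5/6.
y-coordinate: (1/3)·(9/2) + (1/3)·3 + (1/3)·13 = 41/6.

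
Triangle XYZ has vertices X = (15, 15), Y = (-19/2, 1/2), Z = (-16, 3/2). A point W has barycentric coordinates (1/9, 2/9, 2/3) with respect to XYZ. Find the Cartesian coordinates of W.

W = (1/9)·X + (2/9)·Y + (2/3)·Z.
x-coordinate: (1/9)·15 + (2/9)·(-19/2) + (2/3)·(-16) = -100/9.
y-coordinate: (1/9)·15 + (2/9)·(1/2) + (2/3)·(3/2) = 25/9.

(-100/9, 25/9)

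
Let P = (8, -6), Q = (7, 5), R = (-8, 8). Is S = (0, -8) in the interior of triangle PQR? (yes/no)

no

Barycentric coordinates of S: (4/3, -8/9, 5/9).
The three coordinates are positive, negative, positive; a point is interior exactly when all three are positive.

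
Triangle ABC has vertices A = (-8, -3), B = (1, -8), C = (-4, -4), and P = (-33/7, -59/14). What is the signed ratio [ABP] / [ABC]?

[ABC] = ½·((-8)·(-8−(-4)) + 1·(-4−(-3)) + (-4)·(-3−(-8))) = ½·(32 − 1 − 20) = 11/2.
[ABP] = ½·((-8)·(-8−(-59/14)) + 1·(-59/14−(-3)) + (-33/7)·(-3−(-8))) = ½·(212/7 − 17/14 − 165/7) = 11/4, so the ratio is (11/4)/(11/2) = 1/2.

1/2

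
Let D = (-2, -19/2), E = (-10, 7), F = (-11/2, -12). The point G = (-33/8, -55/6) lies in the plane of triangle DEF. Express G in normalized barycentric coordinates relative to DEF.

(1/2, 1/12, 5/12)

Signed area of the reference triangle: [DEF] = ½·((-2)·(7−(-12)) + (-10)·(-12−(-19/2)) + (-11/2)·(-19/2−7)) = ½·(-38 + 25 + 363/4) = 311/8.
[GEF] = ½·((-33/8)·(7−(-12)) + (-10)·(-12−(-55/6)) + (-11/2)·(-55/6−7)) = ½·(-627/8 + 85/3 + 1067/12) = 311/16, so the D-coordinate is (311/16)/(311/8) = 1/2.
[DGF] = ½·((-2)·(-55/6−(-12)) + (-33/8)·(-12−(-19/2)) + (-11/2)·(-19/2−(-55/6))) = ½·(-17/3 + 165/16 + 11/6) = 311/96, so the E-coordinate is 1/12.
[DEG] = ½·((-2)·(7−(-55/6)) + (-10)·(-55/6−(-19/2)) + (-33/8)·(-19/2−7)) = ½·(-97/3 − 10/3 + 1089/16) = 1555/96, so the F-coordinate is 5/12.
Check: 1/2 + 1/12 + 5/12 = 1.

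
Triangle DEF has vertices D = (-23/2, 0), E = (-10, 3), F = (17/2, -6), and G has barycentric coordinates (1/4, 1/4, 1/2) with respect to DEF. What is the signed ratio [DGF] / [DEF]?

The signed ratio [DGF]/[DEF] equals the barycentric coordinate of G at vertex E, which is 1/4.

1/4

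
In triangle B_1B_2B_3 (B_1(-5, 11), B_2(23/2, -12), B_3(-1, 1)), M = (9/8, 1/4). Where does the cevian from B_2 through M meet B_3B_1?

(-7/3, 13/3)

Barycentric coordinates of M with respect to B_1B_2B_3: (1/4, 1/4, 1/2).
On side B_3B_1 the B_2-coordinate is zero; dropping M's B_2-weight 1/4 and renormalizing the remaining 1/2 : 1/4 gives weights 2/3, 1/3 on B_3, B_1.
N = (2/3)·(-1, 1) + (1/3)·(-5, 11) = (-7/3, 13/3).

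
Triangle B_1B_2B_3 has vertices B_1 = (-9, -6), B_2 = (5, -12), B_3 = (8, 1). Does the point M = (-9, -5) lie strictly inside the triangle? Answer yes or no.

no

Barycentric coordinates of M: (203/200, -17/200, 7/100).
The three coordinates are positive, negative, positive; a point is interior exactly when all three are positive.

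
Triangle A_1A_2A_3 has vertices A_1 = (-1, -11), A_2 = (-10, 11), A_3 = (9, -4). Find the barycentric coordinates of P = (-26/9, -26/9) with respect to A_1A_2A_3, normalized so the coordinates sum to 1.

(5/9, 1/3, 1/9)

Signed area of the reference triangle: [A_1A_2A_3] = ½·((-1)·(11−(-4)) + (-10)·(-4−(-11)) + 9·(-11−11)) = ½·(-15 − 70 − 198) = -283/2.
[PA_2A_3] = ½·((-26/9)·(11−(-4)) + (-10)·(-4−(-26/9)) + 9·(-26/9−11)) = ½·(-130/3 + 100/9 − 125) = -1415/18, so the A_1-coordinate is (-1415/18)/(-283/2) = 5/9.
[A_1PA_3] = ½·((-1)·(-26/9−(-4)) + (-26/9)·(-4−(-11)) + 9·(-11−(-26/9))) = ½·(-10/9 − 182/9 − 73) = -283/6, so the A_2-coordinate is 1/3.
[A_1A_2P] = ½·((-1)·(11−(-26/9)) + (-10)·(-26/9−(-11)) + (-26/9)·(-11−11)) = ½·(-125/9 − 730/9 + 572/9) = -283/18, so the A_3-coordinate is 1/9.
Check: 5/9 + 1/3 + 1/9 = 1.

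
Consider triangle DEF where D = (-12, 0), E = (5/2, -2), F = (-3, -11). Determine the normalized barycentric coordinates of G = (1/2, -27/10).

(1/10, 4/5, 1/10)

Signed area of the reference triangle: [DEF] = ½·((-12)·(-2−(-11)) + (5/2)·(-11−0) + (-3)·(0−(-2))) = ½·(-108 − 55/2 − 6) = -283/4.
[GEF] = ½·((1/2)·(-2−(-11)) + (5/2)·(-11−(-27/10)) + (-3)·(-27/10−(-2))) = ½·(9/2 − 83/4 + 21/10) = -283/40, so the D-coordinate is (-283/40)/(-283/4) = 1/10.
[DGF] = ½·((-12)·(-27/10−(-11)) + (1/2)·(-11−0) + (-3)·(0−(-27/10))) = ½·(-498/5 − 11/2 − 81/10) = -283/5, so the E-coordinate is 4/5.
[DEG] = ½·((-12)·(-2−(-27/10)) + (5/2)·(-27/10−0) + (1/2)·(0−(-2))) = ½·(-42/5 − 27/4 + 1) = -283/40, so the F-coordinate is 1/10.
Check: 1/10 + 4/5 + 1/10 = 1.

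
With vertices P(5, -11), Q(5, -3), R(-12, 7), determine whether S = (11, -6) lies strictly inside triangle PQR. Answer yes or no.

no

Barycentric coordinates of S: (-9/136, 193/136, -6/17).
The three coordinates are negative, positive, negative; a point is interior exactly when all three are positive.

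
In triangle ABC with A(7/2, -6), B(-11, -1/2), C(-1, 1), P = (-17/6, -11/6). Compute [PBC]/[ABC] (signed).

1/3

[ABC] = ½·((7/2)·(-1/2−1) + (-11)·(1−(-6)) + (-1)·(-6−(-1/2))) = ½·(-21/4 − 77 + 11/2) = -307/8.
[PBC] = ½·((-17/6)·(-1/2−1) + (-11)·(1−(-11/6)) + (-1)·(-11/6−(-1/2))) = ½·(17/4 − 187/6 + 4/3) = -307/24, so the ratio is (-307/24)/(-307/8) = 1/3.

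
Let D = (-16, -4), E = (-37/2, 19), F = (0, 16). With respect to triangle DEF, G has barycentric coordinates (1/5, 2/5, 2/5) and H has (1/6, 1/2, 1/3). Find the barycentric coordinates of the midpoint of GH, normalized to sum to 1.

(11/60, 9/20, 11/30)

Since both coordinate triples sum to 1, the midpoint's barycentrics are the componentwise average.
(1/5+1/6)/2 = 11/60; similarly 9/20 and 11/30.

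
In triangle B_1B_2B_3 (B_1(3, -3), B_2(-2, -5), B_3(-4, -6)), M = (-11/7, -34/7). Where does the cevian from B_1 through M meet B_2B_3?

(-7/3, -31/6)

Barycentric coordinates of M with respect to B_1B_2B_3: (1/7, 5/7, 1/7).
On side B_2B_3 the B_1-coordinate is zero; dropping M's B_1-weight 1/7 and renormalizing the remaining 5/7 : 1/7 gives weights 5/6, 1/6 on B_2, B_3.
N = (5/6)·(-2, -5) + (1/6)·(-4, -6) = (-7/3, -31/6).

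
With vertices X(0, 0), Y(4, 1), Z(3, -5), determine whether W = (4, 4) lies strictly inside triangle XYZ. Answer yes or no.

Barycentric coordinates of W: (3/23, 32/23, -12/23).
The three coordinates are positive, positive, negative; a point is interior exactly when all three are positive.

no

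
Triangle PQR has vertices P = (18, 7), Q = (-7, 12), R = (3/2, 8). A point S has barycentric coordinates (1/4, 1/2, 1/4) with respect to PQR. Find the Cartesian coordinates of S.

(11/8, 39/4)

S = (1/4)·P + (1/2)·Q + (1/4)·R.
x-coordinate: (1/4)·18 + (1/2)·(-7) + (1/4)·(3/2) = 11/8.
y-coordinate: (1/4)·7 + (1/2)·12 + (1/4)·8 = 39/4.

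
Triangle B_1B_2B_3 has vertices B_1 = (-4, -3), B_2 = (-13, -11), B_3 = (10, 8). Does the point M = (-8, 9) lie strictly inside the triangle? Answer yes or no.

no

Barycentric coordinates of M: (365/13, -212/13, -140/13).
The three coordinates are positive, negative, negative; a point is interior exactly when all three are positive.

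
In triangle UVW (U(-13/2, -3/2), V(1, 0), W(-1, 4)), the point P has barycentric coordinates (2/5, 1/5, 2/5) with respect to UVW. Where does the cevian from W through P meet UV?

(-4, -1)

Line WP meets UV where the W-coordinate vanishes; zeroing P's W-weight and renormalizing leaves U, V-weights 2/5 : 1/5 → (2/3, 1/3).
So Q = (2/3)·U + (1/3)·V = (-4, -1).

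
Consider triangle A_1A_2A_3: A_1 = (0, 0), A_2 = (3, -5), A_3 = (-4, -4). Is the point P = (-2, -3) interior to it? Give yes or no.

yes

Barycentric coordinates of P: (9/32, 1/8, 19/32).
The three coordinates are positive, positive, positive; a point is interior exactly when all three are positive.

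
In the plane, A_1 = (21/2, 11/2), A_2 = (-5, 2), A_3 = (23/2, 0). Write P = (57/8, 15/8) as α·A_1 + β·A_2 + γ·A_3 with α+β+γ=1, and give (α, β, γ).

Signed area of the reference triangle: [A_1A_2A_3] = ½·((21/2)·(2−0) + (-5)·(0−(11/2)) + (23/2)·(11/2−2)) = ½·(21 + 55/2 + 161/4) = 355/8.
[PA_2A_3] = ½·((57/8)·(2−0) + (-5)·(0−(15/8)) + (23/2)·(15/8−2)) = ½·(57/4 + 75/8 − 23/16) = 355/32, so the A_1-coordinate is (355/32)/(355/8) = 1/4.
[A_1PA_3] = ½·((21/2)·(15/8−0) + (57/8)·(0−(11/2)) + (23/2)·(11/2−(15/8))) = ½·(315/16 − 627/16 + 667/16) = 355/32, so the A_2-coordinate is 1/4.
[A_1A_2P] = ½·((21/2)·(2−(15/8)) + (-5)·(15/8−(11/2)) + (57/8)·(11/2−2)) = ½·(21/16 + 145/8 + 399/16) = 355/16, so the A_3-coordinate is 1/2.
Check: 1/4 + 1/4 + 1/2 = 1.

(1/4, 1/4, 1/2)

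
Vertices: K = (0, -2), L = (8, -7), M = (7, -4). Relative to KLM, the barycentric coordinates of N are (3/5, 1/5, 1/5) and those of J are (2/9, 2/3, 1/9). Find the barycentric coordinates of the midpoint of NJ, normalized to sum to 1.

Since both coordinate triples sum to 1, the midpoint's barycentrics are the componentwise average.
(3/5+2/9)/2 = 37/90; similarly 13/30 and 7/45.

(37/90, 13/30, 7/45)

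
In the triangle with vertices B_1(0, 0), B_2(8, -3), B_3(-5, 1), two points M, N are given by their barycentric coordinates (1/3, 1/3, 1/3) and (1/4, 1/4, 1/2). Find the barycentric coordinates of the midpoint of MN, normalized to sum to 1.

Since both coordinate triples sum to 1, the midpoint's barycentrics are the componentwise average.
(1/3+1/4)/2 = 7/24; similarly 7/24 and 5/12.

(7/24, 7/24, 5/12)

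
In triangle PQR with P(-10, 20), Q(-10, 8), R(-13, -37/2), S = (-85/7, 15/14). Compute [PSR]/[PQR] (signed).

-5/7

[PQR] = ½·((-10)·(8−(-37/2)) + (-10)·(-37/2−20) + (-13)·(20−8)) = ½·(-265 + 385 − 156) = -18.
[PSR] = ½·((-10)·(15/14−(-37/2)) + (-85/7)·(-37/2−20) + (-13)·(20−(15/14))) = ½·(-1370/7 + 935/2 − 3445/14) = 90/7, so the ratio is (90/7)/(-18) = -5/7.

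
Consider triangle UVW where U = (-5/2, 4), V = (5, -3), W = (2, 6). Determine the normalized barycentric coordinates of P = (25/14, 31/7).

(1/7, 1/7, 5/7)

Signed area of the reference triangle: [UVW] = ½·((-5/2)·(-3−6) + 5·(6−4) + 2·(4−(-3))) = ½·(45/2 + 10 + 14) = 93/4.
[PVW] = ½·((25/14)·(-3−6) + 5·(6−(31/7)) + 2·(31/7−(-3))) = ½·(-225/14 + 55/7 + 104/7) = 93/28, so the U-coordinate is (93/28)/(93/4) = 1/7.
[UPW] = ½·((-5/2)·(31/7−6) + (25/14)·(6−4) + 2·(4−(31/7))) = ½·(55/14 + 25/7 − 6/7) = 93/28, so the V-coordinate is 1/7.
[UVP] = ½·((-5/2)·(-3−(31/7)) + 5·(31/7−4) + (25/14)·(4−(-3))) = ½·(130/7 + 15/7 + 25/2) = 465/28, so the W-coordinate is 5/7.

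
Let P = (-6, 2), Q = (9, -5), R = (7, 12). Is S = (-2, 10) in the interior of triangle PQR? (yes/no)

Barycentric coordinates of S: (157/241, -64/241, 148/241).
The three coordinates are positive, negative, positive; a point is interior exactly when all three are positive.

no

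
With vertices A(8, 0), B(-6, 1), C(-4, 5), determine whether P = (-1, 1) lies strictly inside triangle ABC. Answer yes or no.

yes

Barycentric coordinates of P: (10/29, 33/58, 5/58).
The three coordinates are positive, positive, positive; a point is interior exactly when all three are positive.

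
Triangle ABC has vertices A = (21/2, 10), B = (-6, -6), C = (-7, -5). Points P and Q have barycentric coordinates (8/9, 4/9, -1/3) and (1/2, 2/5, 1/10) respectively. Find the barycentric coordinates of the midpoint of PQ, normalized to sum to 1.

(25/36, 19/45, -7/60)

Since both coordinate triples sum to 1, the midpoint's barycentrics are the componentwise average.
(8/9+1/2)/2 = 25/36; similarly 19/45 and -7/60.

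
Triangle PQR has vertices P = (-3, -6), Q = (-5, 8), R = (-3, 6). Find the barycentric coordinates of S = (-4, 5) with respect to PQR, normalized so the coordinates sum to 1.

(1/6, 1/2, 1/3)

Signed area of the reference triangle: [PQR] = ½·((-3)·(8−6) + (-5)·(6−(-6)) + (-3)·(-6−8)) = ½·(-6 − 60 + 42) = -12.
[SQR] = ½·((-4)·(8−6) + (-5)·(6−5) + (-3)·(5−8)) = ½·(-8 − 5 + 9) = -2, so the P-coordinate is (-2)/(-12) = 1/6.
[PSR] = ½·((-3)·(5−6) + (-4)·(6−(-6)) + (-3)·(-6−5)) = ½·(3 − 48 + 33) = -6, so the Q-coordinate is 1/2.
[PQS] = ½·((-3)·(8−5) + (-5)·(5−(-6)) + (-4)·(-6−8)) = ½·(-9 − 55 + 56) = -4, so the R-coordinate is 1/3.
Check: 1/6 + 1/2 + 1/3 = 1.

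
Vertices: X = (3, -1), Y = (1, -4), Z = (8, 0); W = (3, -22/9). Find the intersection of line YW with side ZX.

(11/2, -1/2)

Barycentric coordinates of W with respect to XYZ: (2/9, 5/9, 2/9).
On side ZX the Y-coordinate is zero; dropping W's Y-weight 5/9 and renormalizing the remaining 2/9 : 2/9 gives weights 1/2, 1/2 on Z, X.
V = (1/2)·(8, 0) + (1/2)·(3, -1) = (11/2, -1/2).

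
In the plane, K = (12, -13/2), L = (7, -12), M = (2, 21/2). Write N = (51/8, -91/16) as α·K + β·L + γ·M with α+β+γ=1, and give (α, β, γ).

(1/8, 5/8, 1/4)

Signed area of the reference triangle: [KLM] = ½·(12·(-12−(21/2)) + 7·(21/2−(-13/2)) + 2·(-13/2−(-12))) = ½·(-270 + 119 + 11) = -70.
[NLM] = ½·((51/8)·(-12−(21/2)) + 7·(21/2−(-91/16)) + 2·(-91/16−(-12))) = ½·(-2295/16 + 1813/16 + 101/8) = -35/4, so the K-coordinate is (-35/4)/(-70) = 1/8.
[KNM] = ½·(12·(-91/16−(21/2)) + (51/8)·(21/2−(-13/2)) + 2·(-13/2−(-91/16))) = ½·(-777/4 + 867/8 − 13/8) = -175/4, so the L-coordinate is 5/8.
[KLN] = ½·(12·(-12−(-91/16)) + 7·(-91/16−(-13/2)) + (51/8)·(-13/2−(-12))) = ½·(-303/4 + 91/16 + 561/16) = -35/2, so the M-coordinate is 1/4.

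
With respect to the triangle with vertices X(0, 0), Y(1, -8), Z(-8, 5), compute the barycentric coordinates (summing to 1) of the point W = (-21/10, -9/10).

Signed area of the reference triangle: [XYZ] = ½·(0·(-8−5) + 1·(5−0) + (-8)·(0−(-8))) = ½·(0 + 5 − 64) = -59/2.
[WYZ] = ½·((-21/10)·(-8−5) + 1·(5−(-9/10)) + (-8)·(-9/10−(-8))) = ½·(273/10 + 59/10 − 284/5) = -59/5, so the X-coordinate is (-59/5)/(-59/2) = 2/5.
[XWZ] = ½·(0·(-9/10−5) + (-21/10)·(5−0) + (-8)·(0−(-9/10))) = ½·(0 − 21/2 − 36/5) = -177/20, so the Y-coordinate is 3/10.
[XYW] = ½·(0·(-8−(-9/10)) + 1·(-9/10−0) + (-21/10)·(0−(-8))) = ½·(0 − 9/10 − 84/5) = -177/20, so the Z-coordinate is 3/10.

(2/5, 3/10, 3/10)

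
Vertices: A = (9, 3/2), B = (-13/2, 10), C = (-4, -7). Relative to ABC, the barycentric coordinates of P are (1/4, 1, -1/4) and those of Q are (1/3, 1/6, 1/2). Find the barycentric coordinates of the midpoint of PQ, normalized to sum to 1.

(7/24, 7/12, 1/8)

Since both coordinate triples sum to 1, the midpoint's barycentrics are the componentwise average.
(1/4+1/3)/2 = 7/24; similarly 7/12 and 1/8.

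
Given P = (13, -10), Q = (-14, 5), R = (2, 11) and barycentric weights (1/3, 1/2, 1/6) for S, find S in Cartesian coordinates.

(-7/3, 1)

S = (1/3)·P + (1/2)·Q + (1/6)·R.
x-coordinate: (1/3)·13 + (1/2)·(-14) + (1/6)·2 = -7/3.
y-coordinate: (1/3)·(-10) + (1/2)·5 + (1/6)·11 = 1.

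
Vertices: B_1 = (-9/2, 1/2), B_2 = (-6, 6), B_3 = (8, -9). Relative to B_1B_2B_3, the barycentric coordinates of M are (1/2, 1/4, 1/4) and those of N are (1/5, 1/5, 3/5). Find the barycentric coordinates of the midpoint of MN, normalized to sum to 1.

Since both coordinate triples sum to 1, the midpoint's barycentrics are the componentwise average.
(1/2+1/5)/2 = 7/20; similarly 9/40 and 17/40.

(7/20, 9/40, 17/40)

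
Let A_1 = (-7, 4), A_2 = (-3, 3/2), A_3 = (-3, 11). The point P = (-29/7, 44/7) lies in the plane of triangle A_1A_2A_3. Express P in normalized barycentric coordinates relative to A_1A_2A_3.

Signed area of the reference triangle: [A_1A_2A_3] = ½·((-7)·(3/2−11) + (-3)·(11−4) + (-3)·(4−(3/2))) = ½·(133/2 − 21 − 15/2) = 19.
[PA_2A_3] = ½·((-29/7)·(3/2−11) + (-3)·(11−(44/7)) + (-3)·(44/7−(3/2))) = ½·(551/14 − 99/7 − 201/14) = 38/7, so the A_1-coordinate is (38/7)/19 = 2/7.
[A_1PA_3] = ½·((-7)·(44/7−11) + (-29/7)·(11−4) + (-3)·(4−(44/7))) = ½·(33 − 29 + 48/7) = 38/7, so the A_2-coordinate is 2/7.
[A_1A_2P] = ½·((-7)·(3/2−(44/7)) + (-3)·(44/7−4) + (-29/7)·(4−(3/2))) = ½·(67/2 − 48/7 − 145/14) = 57/7, so the A_3-coordinate is 3/7.
Check: 2/7 + 2/7 + 3/7 = 1.

(2/7, 2/7, 3/7)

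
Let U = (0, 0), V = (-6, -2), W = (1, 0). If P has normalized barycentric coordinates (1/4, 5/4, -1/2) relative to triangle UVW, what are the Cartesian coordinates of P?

P = (1/4)·U + (5/4)·V + (-1/2)·W.
x-coordinate: (1/4)·0 + (5/4)·(-6) + (-1/2)·1 = -8.
y-coordinate: (1/4)·0 + (5/4)·(-2) + (-1/2)·0 = -5/2.

(-8, -5/2)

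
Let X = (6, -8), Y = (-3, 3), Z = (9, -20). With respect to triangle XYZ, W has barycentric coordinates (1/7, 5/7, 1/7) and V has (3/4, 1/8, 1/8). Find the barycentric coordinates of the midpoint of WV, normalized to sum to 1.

Since both coordinate triples sum to 1, the midpoint's barycentrics are the componentwise average.
(1/7+3/4)/2 = 25/56; similarly 47/112 and 15/112.

(25/56, 47/112, 15/112)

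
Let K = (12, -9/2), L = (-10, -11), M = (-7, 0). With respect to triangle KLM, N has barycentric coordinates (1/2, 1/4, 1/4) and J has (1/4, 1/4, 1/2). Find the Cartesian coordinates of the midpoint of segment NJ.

Barycentric coordinates of the midpoint are the average: (3/8, 1/4, 3/8).
Converting: (3/8)·K + (1/4)·L + (3/8)·M = (-5/8, -71/16).

(-5/8, -71/16)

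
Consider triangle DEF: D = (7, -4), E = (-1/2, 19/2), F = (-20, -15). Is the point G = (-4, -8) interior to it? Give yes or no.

Barycentric coordinates of G: (511/894, 13/447, 119/298).
The three coordinates are positive, positive, positive; a point is interior exactly when all three are positive.

yes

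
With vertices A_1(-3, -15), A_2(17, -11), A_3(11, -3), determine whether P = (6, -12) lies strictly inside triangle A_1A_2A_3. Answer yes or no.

Barycentric coordinates of P: (47/92, 33/92, 3/23).
The three coordinates are positive, positive, positive; a point is interior exactly when all three are positive.

yes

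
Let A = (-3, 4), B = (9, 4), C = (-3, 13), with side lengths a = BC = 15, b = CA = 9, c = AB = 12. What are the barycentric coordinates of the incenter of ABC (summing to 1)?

The incenter has barycentric coordinates proportional to the opposite side lengths: (15 : 9 : 12).
Normalizing by 15+9+12 = 36 gives (5/12, 1/4, 1/3).

(5/12, 1/4, 1/3)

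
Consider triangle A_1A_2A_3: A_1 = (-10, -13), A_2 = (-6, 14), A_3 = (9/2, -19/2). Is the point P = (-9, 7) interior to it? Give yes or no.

no

Barycentric coordinates of P: (288/755, 573/755, -106/755).
The three coordinates are positive, positive, negative; a point is interior exactly when all three are positive.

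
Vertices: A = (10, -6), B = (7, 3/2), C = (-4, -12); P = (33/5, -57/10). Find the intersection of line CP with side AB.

(37/4, -33/8)

Barycentric coordinates of P with respect to ABC: (3/5, 1/5, 1/5).
On side AB the C-coordinate is zero; dropping P's C-weight 1/5 and renormalizing the remaining 3/5 : 1/5 gives weights 3/4, 1/4 on A, B.
Q = (3/4)·(10, -6) + (1/4)·(7, 3/2) = (37/4, -33/8).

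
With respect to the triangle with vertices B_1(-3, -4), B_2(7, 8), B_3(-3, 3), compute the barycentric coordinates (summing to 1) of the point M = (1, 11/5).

Signed area of the reference triangle: [B_1B_2B_3] = ½·((-3)·(8−3) + 7·(3−(-4)) + (-3)·(-4−8)) = ½·(-15 + 49 + 36) = 35.
[MB_2B_3] = ½·(1·(8−3) + 7·(3−(11/5)) + (-3)·(11/5−8)) = ½·(5 + 28/5 + 87/5) = 14, so the B_1-coordinate is 14/35 = 2/5.
[B_1MB_3] = ½·((-3)·(11/5−3) + 1·(3−(-4)) + (-3)·(-4−(11/5))) = ½·(12/5 + 7 + 93/5) = 14, so the B_2-coordinate is 2/5.
[B_1B_2M] = ½·((-3)·(8−(11/5)) + 7·(11/5−(-4)) + 1·(-4−8)) = ½·(-87/5 + 217/5 − 12) = 7, so the B_3-coordinate is 1/5.
Check: 2/5 + 2/5 + 1/5 = 1.

(2/5, 2/5, 1/5)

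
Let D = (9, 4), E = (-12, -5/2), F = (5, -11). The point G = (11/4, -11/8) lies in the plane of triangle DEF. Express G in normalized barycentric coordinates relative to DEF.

Signed area of the reference triangle: [DEF] = ½·(9·(-5/2−(-11)) + (-12)·(-11−4) + 5·(4−(-5/2))) = ½·(153/2 + 180 + 65/2) = 289/2.
[GEF] = ½·((11/4)·(-5/2−(-11)) + (-12)·(-11−(-11/8)) + 5·(-11/8−(-5/2))) = ½·(187/8 + 231/2 + 45/8) = 289/4, so the D-coordinate is (289/4)/(289/2) = 1/2.
[DGF] = ½·(9·(-11/8−(-11)) + (11/4)·(-11−4) + 5·(4−(-11/8))) = ½·(693/8 − 165/4 + 215/8) = 289/8, so the E-coordinate is 1/4.
[DEG] = ½·(9·(-5/2−(-11/8)) + (-12)·(-11/8−4) + (11/4)·(4−(-5/2))) = ½·(-81/8 + 129/2 + 143/8) = 289/8, so the F-coordinate is 1/4.
Check: 1/2 + 1/4 + 1/4 = 1.

(1/2, 1/4, 1/4)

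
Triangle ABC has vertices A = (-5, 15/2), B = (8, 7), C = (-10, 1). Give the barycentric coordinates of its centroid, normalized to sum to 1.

The centroid is the average of the vertices, so each weight is 1/3.

(1/3, 1/3, 1/3)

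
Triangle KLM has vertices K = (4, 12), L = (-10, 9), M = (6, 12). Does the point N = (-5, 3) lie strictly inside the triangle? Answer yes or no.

no

Barycentric coordinates of N: (-37/2, 3, 33/2).
The three coordinates are negative, positive, positive; a point is interior exactly when all three are positive.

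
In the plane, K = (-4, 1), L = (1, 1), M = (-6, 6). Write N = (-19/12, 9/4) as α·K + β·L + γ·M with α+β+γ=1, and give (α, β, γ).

(1/6, 7/12, 1/4)

Signed area of the reference triangle: [KLM] = ½·((-4)·(1−6) + 1·(6−1) + (-6)·(1−1)) = ½·(20 + 5 + 0) = 25/2.
[NLM] = ½·((-19/12)·(1−6) + 1·(6−(9/4)) + (-6)·(9/4−1)) = ½·(95/12 + 15/4 − 15/2) = 25/12, so the K-coordinate is (25/12)/(25/2) = 1/6.
[KNM] = ½·((-4)·(9/4−6) + (-19/12)·(6−1) + (-6)·(1−(9/4))) = ½·(15 − 95/12 + 15/2) = 175/24, so the L-coordinate is 7/12.
[KLN] = ½·((-4)·(1−(9/4)) + 1·(9/4−1) + (-19/12)·(1−1)) = ½·(5 + 5/4 + 0) = 25/8, so the M-coordinate is 1/4.
Check: 1/6 + 7/12 + 1/4 = 1.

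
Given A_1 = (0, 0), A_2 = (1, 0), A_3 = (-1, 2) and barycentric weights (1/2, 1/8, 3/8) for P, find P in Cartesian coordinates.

P = (1/2)·A_1 + (1/8)·A_2 + (3/8)·A_3.
x-coordinate: (1/2)·0 + (1/8)·1 + (3/8)·(-1) = -1/4.
y-coordinate: (1/2)·0 + (1/8)·0 + (3/8)·2 = 3/4.

(-1/4, 3/4)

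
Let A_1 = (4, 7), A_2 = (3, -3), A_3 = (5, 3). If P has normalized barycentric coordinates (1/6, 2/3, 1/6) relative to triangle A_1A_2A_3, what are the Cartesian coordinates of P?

(7/2, -1/3)

P = (1/6)·A_1 + (2/3)·A_2 + (1/6)·A_3.
x-coordinate: (1/6)·4 + (2/3)·3 + (1/6)·5 = 7/2.
y-coordinate: (1/6)·7 + (2/3)·(-3) + (1/6)·3 = -1/3.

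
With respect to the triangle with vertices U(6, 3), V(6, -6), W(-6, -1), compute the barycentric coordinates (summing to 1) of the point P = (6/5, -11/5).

(1/5, 2/5, 2/5)

Signed area of the reference triangle: [UVW] = ½·(6·(-6−(-1)) + 6·(-1−3) + (-6)·(3−(-6))) = ½·(-30 − 24 − 54) = -54.
[PVW] = ½·((6/5)·(-6−(-1)) + 6·(-1−(-11/5)) + (-6)·(-11/5−(-6))) = ½·(-6 + 36/5 − 114/5) = -54/5, so the U-coordinate is (-54/5)/(-54) = 1/5.
[UPW] = ½·(6·(-11/5−(-1)) + (6/5)·(-1−3) + (-6)·(3−(-11/5))) = ½·(-36/5 − 24/5 − 156/5) = -108/5, so the V-coordinate is 2/5.
[UVP] = ½·(6·(-6−(-11/5)) + 6·(-11/5−3) + (6/5)·(3−(-6))) = ½·(-114/5 − 156/5 + 54/5) = -108/5, so the W-coordinate is 2/5.
Check: 1/5 + 2/5 + 2/5 = 1.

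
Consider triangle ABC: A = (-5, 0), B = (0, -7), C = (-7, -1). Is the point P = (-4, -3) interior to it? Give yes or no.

yes

Barycentric coordinates of P: (4/19, 7/19, 8/19).
The three coordinates are positive, positive, positive; a point is interior exactly when all three are positive.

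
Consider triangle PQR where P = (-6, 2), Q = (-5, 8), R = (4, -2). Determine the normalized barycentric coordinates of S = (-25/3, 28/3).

(1/3, 1, -1/3)

Signed area of the reference triangle: [PQR] = ½·((-6)·(8−(-2)) + (-5)·(-2−2) + 4·(2−8)) = ½·(-60 + 20 − 24) = -32.
[SQR] = ½·((-25/3)·(8−(-2)) + (-5)·(-2−(28/3)) + 4·(28/3−8)) = ½·(-250/3 + 170/3 + 16/3) = -32/3, so the P-coordinate is (-32/3)/(-32) = 1/3.
[PSR] = ½·((-6)·(28/3−(-2)) + (-25/3)·(-2−2) + 4·(2−(28/3))) = ½·(-68 + 100/3 − 88/3) = -32, so the Q-coordinate is 1.
[PQS] = ½·((-6)·(8−(28/3)) + (-5)·(28/3−2) + (-25/3)·(2−8)) = ½·(8 − 110/3 + 50) = 32/3, so the R-coordinate is -1/3.
Check: 1/3 + 1 − 1/3 = 1.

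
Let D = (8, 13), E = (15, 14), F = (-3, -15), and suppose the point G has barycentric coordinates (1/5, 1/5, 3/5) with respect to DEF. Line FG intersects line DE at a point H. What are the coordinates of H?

Line FG meets DE where the F-coordinate vanishes; zeroing G's F-weight and renormalizing leaves D, E-weights 1/5 : 1/5 → (1/2, 1/2).
So H = (1/2)·D + (1/2)·E = (23/2, 27/2).

(23/2, 27/2)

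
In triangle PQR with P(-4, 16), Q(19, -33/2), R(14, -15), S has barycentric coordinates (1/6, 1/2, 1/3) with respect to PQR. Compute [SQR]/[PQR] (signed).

1/6

The signed ratio [SQR]/[PQR] equals the barycentric coordinate of S at vertex P, which is 1/6.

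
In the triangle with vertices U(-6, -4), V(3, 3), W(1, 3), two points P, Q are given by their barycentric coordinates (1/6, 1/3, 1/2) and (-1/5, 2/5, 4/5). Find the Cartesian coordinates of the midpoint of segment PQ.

Barycentric coordinates of the midpoint are the average: (-1/60, 11/30, 13/20).
Converting: (-1/60)·U + (11/30)·V + (13/20)·W = (37/20, 187/60).

(37/20, 187/60)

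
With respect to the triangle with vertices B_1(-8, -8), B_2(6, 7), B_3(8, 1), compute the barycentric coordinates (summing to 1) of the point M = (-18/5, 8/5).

Signed area of the reference triangle: [B_1B_2B_3] = ½·((-8)·(7−1) + 6·(1−(-8)) + 8·(-8−7)) = ½·(-48 + 54 − 120) = -57.
[MB_2B_3] = ½·((-18/5)·(7−1) + 6·(1−(8/5)) + 8·(8/5−7)) = ½·(-108/5 − 18/5 − 216/5) = -171/5, so the B_1-coordinate is (-171/5)/(-57) = 3/5.
[B_1MB_3] = ½·((-8)·(8/5−1) + (-18/5)·(1−(-8)) + 8·(-8−(8/5))) = ½·(-24/5 − 162/5 − 384/5) = -57, so the B_2-coordinate is 1.
[B_1B_2M] = ½·((-8)·(7−(8/5)) + 6·(8/5−(-8)) + (-18/5)·(-8−7)) = ½·(-216/5 + 288/5 + 54) = 171/5, so the B_3-coordinate is -3/5.
Check: 3/5 + 1 − 3/5 = 1.

(3/5, 1, -3/5)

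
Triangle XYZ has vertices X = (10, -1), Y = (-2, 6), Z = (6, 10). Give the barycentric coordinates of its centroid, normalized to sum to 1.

The centroid is the average of the vertices, so each weight is 1/3.

(1/3, 1/3, 1/3)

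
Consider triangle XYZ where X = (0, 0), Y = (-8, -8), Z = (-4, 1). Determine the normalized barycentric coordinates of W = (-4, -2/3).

(1/6, 1/6, 2/3)

Signed area of the reference triangle: [XYZ] = ½·(0·(-8−1) + (-8)·(1−0) + (-4)·(0−(-8))) = ½·(0 − 8 − 32) = -20.
[WYZ] = ½·((-4)·(-8−1) + (-8)·(1−(-2/3)) + (-4)·(-2/3−(-8))) = ½·(36 − 40/3 − 88/3) = -10/3, so the X-coordinate is (-10/3)/(-20) = 1/6.
[XWZ] = ½·(0·(-2/3−1) + (-4)·(1−0) + (-4)·(0−(-2/3))) = ½·(0 − 4 − 8/3) = -10/3, so the Y-coordinate is 1/6.
[XYW] = ½·(0·(-8−(-2/3)) + (-8)·(-2/3−0) + (-4)·(0−(-8))) = ½·(0 + 16/3 − 32) = -40/3, so the Z-coordinate is 2/3.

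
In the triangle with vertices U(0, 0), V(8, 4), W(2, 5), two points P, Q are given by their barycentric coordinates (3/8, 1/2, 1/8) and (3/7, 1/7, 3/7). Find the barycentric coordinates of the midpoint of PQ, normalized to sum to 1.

Since both coordinate triples sum to 1, the midpoint's barycentrics are the componentwise average.
(3/8+3/7)/2 = 45/112; similarly 9/28 and 31/112.

(45/112, 9/28, 31/112)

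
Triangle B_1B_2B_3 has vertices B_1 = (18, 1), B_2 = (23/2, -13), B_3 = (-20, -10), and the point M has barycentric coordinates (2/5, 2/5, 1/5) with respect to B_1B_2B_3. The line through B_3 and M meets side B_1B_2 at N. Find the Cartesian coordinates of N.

Line B_3M meets B_1B_2 where the B_3-coordinate vanishes; zeroing M's B_3-weight and renormalizing leaves B_1, B_2-weights 2/5 : 2/5 → (1/2, 1/2).
So N = (1/2)·B_1 + (1/2)·B_2 = (59/4, -6).

(59/4, -6)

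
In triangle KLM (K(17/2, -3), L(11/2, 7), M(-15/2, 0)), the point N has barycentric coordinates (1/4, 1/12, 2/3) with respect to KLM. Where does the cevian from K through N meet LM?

Line KN meets LM where the K-coordinate vanishes; zeroing N's K-weight and renormalizing leaves L, M-weights 1/12 : 2/3 → (1/9, 8/9).
So J = (1/9)·L + (8/9)·M = (-109/18, 7/9).

(-109/18, 7/9)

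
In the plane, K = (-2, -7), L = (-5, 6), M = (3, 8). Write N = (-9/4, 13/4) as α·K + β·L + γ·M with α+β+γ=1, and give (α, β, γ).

Signed area of the reference triangle: [KLM] = ½·((-2)·(6−8) + (-5)·(8−(-7)) + 3·(-7−6)) = ½·(4 − 75 − 39) = -55.
[NLM] = ½·((-9/4)·(6−8) + (-5)·(8−(13/4)) + 3·(13/4−6)) = ½·(9/2 − 95/4 − 33/4) = -55/4, so the K-coordinate is (-55/4)/(-55) = 1/4.
[KNM] = ½·((-2)·(13/4−8) + (-9/4)·(8−(-7)) + 3·(-7−(13/4))) = ½·(19/2 − 135/4 − 123/4) = -55/2, so the L-coordinate is 1/2.
[KLN] = ½·((-2)·(6−(13/4)) + (-5)·(13/4−(-7)) + (-9/4)·(-7−6)) = ½·(-11/2 − 205/4 + 117/4) = -55/4, so the M-coordinate is 1/4.

(1/4, 1/2, 1/4)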